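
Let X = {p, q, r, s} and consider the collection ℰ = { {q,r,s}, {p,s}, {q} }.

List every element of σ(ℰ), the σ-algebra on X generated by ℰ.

|σ(ℰ)| = 16.  σ(ℰ) = { {}, {p}, {q}, {r}, {s}, {p,q}, {p,r}, {p,s}, {q,r}, {q,s}, {r,s}, {p,q,r}, {p,q,s}, {p,r,s}, {q,r,s}, X }

Check:
Initial family (5 sets): { {}, {q}, {p,s}, {q,r,s}, X }.
Iteration 1: +4 →
  {p}  = complement {q,r,s}
  {q,r}  = complement {p,s}
  {p,q,s}  = {p,s} ∪ {q}
  {p,r,s}  = complement {q}
  |family| = 9
Iteration 2 (3 new):
  {r}  = complement {p,q,s}
  {p,q}  = {q} ∪ {p}
  {p,q,r}  = {q,r} ∪ {p}
  |family| = 12
Iteration 3: 3 new —
  {s}  = complement {p,q,r}
  {p,r}  = {r} ∪ {p}
  {r,s}  = complement {p,q}
  |family| = 15
Iteration 4: 1 new —
  {q,s}  = complement {p,r}
  |family| = 16
Iteration 5: stable.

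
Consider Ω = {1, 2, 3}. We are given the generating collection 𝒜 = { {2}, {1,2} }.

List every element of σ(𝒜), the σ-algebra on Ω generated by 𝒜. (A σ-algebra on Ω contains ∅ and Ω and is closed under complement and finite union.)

Take S₀ = 𝒜 ∪ {∅, Ω} = { {}, {2}, {1,2}, Ω }.
Iteration 1 (2 new):
  {3}  = Ω∖{1,2}
  {1,3}  = Ω∖{2}
  (now 6)
Iteration 2: 1 new —
  {2,3}  = {3} ∪ {2}
  (now 7)
Iteration 3 adds 1:
  {1}  = Ω∖{2,3}
  (now 8)
Iteration 4: no new sets; the family is a σ-algebra.

|σ(𝒜)| = 8.  σ(𝒜) = { {}, {1}, {2}, {3}, {1,2}, {1,3}, {2,3}, Ω }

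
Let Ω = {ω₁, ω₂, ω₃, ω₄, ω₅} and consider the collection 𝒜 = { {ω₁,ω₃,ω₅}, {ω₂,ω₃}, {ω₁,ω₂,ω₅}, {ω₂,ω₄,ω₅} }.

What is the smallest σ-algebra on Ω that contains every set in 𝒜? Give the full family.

Seed the family with 𝒜 together with ∅ and Ω: { {}, {ω₂,ω₃}, {ω₁,ω₂,ω₅}, {ω₁,ω₃,ω₅}, {ω₂,ω₄,ω₅}, Ω }.
Round 1: 7 new —
  {ω₁,ω₃}  = ᶜ of {ω₂,ω₄,ω₅}
  {ω₂,ω₄}  = ᶜ of {ω₁,ω₃,ω₅}
  {ω₃,ω₄}  = ᶜ of {ω₁,ω₂,ω₅}
  {ω₁,ω₄,ω₅}  = ᶜ of {ω₂,ω₃}
  {ω₁,ω₂,ω₃,ω₅}  = {ω₁,ω₂,ω₅} ∪ {ω₂,ω₃}
  {ω₁,ω₂,ω₄,ω₅}  = {ω₁,ω₂,ω₅} ∪ {ω₂,ω₄,ω₅}
  {ω₂,ω₃,ω₄,ω₅}  = {ω₂,ω₃} ∪ {ω₂,ω₄,ω₅}
  [13 total]
Round 2 adds 8:
  {ω₁}  = ᶜ of {ω₂,ω₃,ω₄,ω₅}
  {ω₃}  = ᶜ of {ω₁,ω₂,ω₄,ω₅}
  {ω₄}  = ᶜ of {ω₁,ω₂,ω₃,ω₅}
  {ω₁,ω₂,ω₃}  = {ω₂,ω₃} ∪ {ω₁,ω₃}
  {ω₁,ω₃,ω₄}  = {ω₃,ω₄} ∪ {ω₁,ω₃}
  {ω₂,ω₃,ω₄}  = {ω₃,ω₄} ∪ {ω₂,ω₃}
  {ω₁,ω₂,ω₃,ω₄}  = {ω₁,ω₃} ∪ {ω₂,ω₄}
  {ω₁,ω₃,ω₄,ω₅}  = {ω₁,ω₄,ω₅} ∪ {ω₃,ω₄}
  [21 total]
Round 3 adds 7:
  {ω₂}  = ᶜ of {ω₁,ω₃,ω₄,ω₅}
  {ω₅}  = ᶜ of {ω₁,ω₂,ω₃,ω₄}
  {ω₁,ω₄}  = {ω₄} ∪ {ω₁}
  {ω₁,ω₅}  = ᶜ of {ω₂,ω₃,ω₄}
  {ω₂,ω₅}  = ᶜ of {ω₁,ω₃,ω₄}
  {ω₄,ω₅}  = ᶜ of {ω₁,ω₂,ω₃}
  {ω₁,ω₂,ω₄}  = {ω₂,ω₄} ∪ {ω₁}
  [28 total]
Round 4 (4 new):
  {ω₁,ω₂}  = {ω₂} ∪ {ω₁}
  {ω₃,ω₅}  = ᶜ of {ω₁,ω₂,ω₄}
  {ω₂,ω₃,ω₅}  = ᶜ of {ω₁,ω₄}
  {ω₃,ω₄,ω₅}  = {ω₃,ω₄} ∪ {ω₅}
  [32 total]
Round 5: no new sets; the family is a σ-algebra.

|σ(𝒜)| = 32.  σ(𝒜) = { {}, {ω₁}, {ω₂}, {ω₃}, {ω₄}, {ω₅}, {ω₁,ω₂}, {ω₁,ω₃}, {ω₁,ω₄}, {ω₁,ω₅}, {ω₂,ω₃}, {ω₂,ω₄}, {ω₂,ω₅}, {ω₃,ω₄}, {ω₃,ω₅}, {ω₄,ω₅}, {ω₁,ω₂,ω₃}, {ω₁,ω₂,ω₄}, {ω₁,ω₂,ω₅}, {ω₁,ω₃,ω₄}, {ω₁,ω₃,ω₅}, {ω₁,ω₄,ω₅}, {ω₂,ω₃,ω₄}, {ω₂,ω₃,ω₅}, {ω₂,ω₄,ω₅}, {ω₃,ω₄,ω₅}, {ω₁,ω₂,ω₃,ω₄}, {ω₁,ω₂,ω₃,ω₅}, {ω₁,ω₂,ω₄,ω₅}, {ω₁,ω₃,ω₄,ω₅}, {ω₂,ω₃,ω₄,ω₅}, Ω }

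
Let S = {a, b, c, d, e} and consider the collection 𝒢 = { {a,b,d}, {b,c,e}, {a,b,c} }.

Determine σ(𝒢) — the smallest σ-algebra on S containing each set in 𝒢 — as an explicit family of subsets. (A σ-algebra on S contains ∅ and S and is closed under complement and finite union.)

Start: 𝒢 ∪ {∅, S} = { ∅, {a,b,c}, {a,b,d}, {b,c,e}, S }.
Round 1 (5 new):
  {a,d}  = ᶜ of {b,c,e}
  {c,e}  = ᶜ of {a,b,d}
  {d,e}  = ᶜ of {a,b,c}
  {a,b,c,d}  = {a,b,c} ∪ {a,b,d}
  {a,b,c,e}  = {b,c,e} ∪ {a,b,c}
  (now 10)
Round 2 adds 7:
  {d}  = ᶜ of {a,b,c,e}
  {e}  = ᶜ of {a,b,c,d}
  {a,d,e}  = {d,e} ∪ {a,d}
  {c,d,e}  = {d,e} ∪ {c,e}
  {a,b,d,e}  = {a,b,d} ∪ {d,e}
  {a,c,d,e}  = {a,d} ∪ {c,e}
  {b,c,d,e}  = {d,e} ∪ {b,c,e}
  (now 17)
Round 3: 5 new —
  {a}  = ᶜ of {b,c,d,e}
  {b}  = ᶜ of {a,c,d,e}
  {c}  = ᶜ of {a,b,d,e}
  {a,b}  = ᶜ of {c,d,e}
  {b,c}  = ᶜ of {a,d,e}
  (now 22)
Round 4: 10 new —
  {a,c}  = {c} ∪ {a}
  {a,e}  = {e} ∪ {a}
  {b,d}  = {b} ∪ {d}
  {b,e}  = {b} ∪ {e}
  {c,d}  = {c} ∪ {d}
  {a,b,e}  = {a,b} ∪ {e}
  {a,c,d}  = {c} ∪ {a,d}
  {a,c,e}  = {c,e} ∪ {a}
  {b,c,d}  = {b,c} ∪ {d}
  {b,d,e}  = {b} ∪ {d,e}
  (now 32)
Round 5: no new sets; the family is a σ-algebra.

Therefore σ(𝒢) = { ∅, {a}, {b}, {c}, {d}, {e}, {a,b}, {a,c}, {a,d}, {a,e}, {b,c}, {b,d}, {b,e}, {c,d}, {c,e}, {d,e}, {a,b,c}, {a,b,d}, {a,b,e}, {a,c,d}, {a,c,e}, {a,d,e}, {b,c,d}, {b,c,e}, {b,d,e}, {c,d,e}, {a,b,c,d}, {a,b,c,e}, {a,b,d,e}, {a,c,d,e}, {b,c,d,e}, S } (|σ(𝒢)| = 32).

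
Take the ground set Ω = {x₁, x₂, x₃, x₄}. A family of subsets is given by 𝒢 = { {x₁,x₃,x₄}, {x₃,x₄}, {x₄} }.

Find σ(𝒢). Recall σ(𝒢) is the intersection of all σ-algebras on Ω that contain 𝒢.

Initial family (5 sets): { ∅, {x₄}, {x₃,x₄}, {x₁,x₃,x₄}, Ω }.
Pass 1. New:
  {x₂}  = Ω∖{x₁,x₃,x₄}
  {x₁,x₂}  = Ω∖{x₃,x₄}
  {x₁,x₂,x₃}  = Ω∖{x₄}
Pass 2: 3 new —
  {x₂,x₄}  = {x₄} ∪ {x₂}
  {x₁,x₂,x₄}  = {x₄} ∪ {x₁,x₂}
  {x₂,x₃,x₄}  = {x₂} ∪ {x₃,x₄}
Pass 3: 3 new —
  {x₁}  = Ω∖{x₂,x₃,x₄}
  {x₃}  = Ω∖{x₁,x₂,x₄}
  {x₁,x₃}  = Ω∖{x₂,x₄}
Pass 4: 2 new —
  {x₁,x₄}  = {x₄} ∪ {x₁}
  {x₂,x₃}  = {x₃} ∪ {x₂}
Pass 5: closed — nothing new.

Therefore σ(𝒢) = { ∅, {x₁}, {x₂}, {x₃}, {x₄}, {x₁,x₂}, {x₁,x₃}, {x₁,x₄}, {x₂,x₃}, {x₂,x₄}, {x₃,x₄}, {x₁,x₂,x₃}, {x₁,x₂,x₄}, {x₁,x₃,x₄}, {x₂,x₃,x₄}, Ω } (|σ(𝒢)| = 16).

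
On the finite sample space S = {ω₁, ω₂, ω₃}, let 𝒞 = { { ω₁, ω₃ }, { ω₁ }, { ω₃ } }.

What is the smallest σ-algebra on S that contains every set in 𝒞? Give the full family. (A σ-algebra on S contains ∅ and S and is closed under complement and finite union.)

Start: 𝒞 ∪ {∅, S} = { {}, { ω₁ }, { ω₃ }, { ω₁, ω₃ }, S }.
Step 1: +3 →
  { ω₂ }  = complement { ω₁, ω₃ }
  { ω₁, ω₂ }  = complement { ω₃ }
  { ω₂, ω₃ }  = complement { ω₁ }
Step 2 adds nothing — fixpoint reached.

Therefore σ(𝒞) = { {}, { ω₁ }, { ω₂ }, { ω₃ }, { ω₁, ω₂ }, { ω₁, ω₃ }, { ω₂, ω₃ }, S } (|σ(𝒞)| = 8).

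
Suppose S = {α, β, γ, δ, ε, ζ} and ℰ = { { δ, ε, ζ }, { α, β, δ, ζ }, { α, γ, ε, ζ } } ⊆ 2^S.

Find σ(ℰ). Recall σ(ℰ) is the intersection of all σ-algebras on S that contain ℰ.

σ(ℰ) = { {}, { α }, { β }, { γ }, { δ }, { ε }, { ζ }, { α, β }, { α, γ }, { α, δ }, { α, ε }, { α, ζ }, { β, γ }, { β, δ }, { β, ε }, { β, ζ }, { γ, δ }, { γ, ε }, { γ, ζ }, { δ, ε }, { δ, ζ }, { ε, ζ }, { α, β, γ }, { α, β, δ }, { α, β, ε }, { α, β, ζ }, { α, γ, δ }, { α, γ, ε }, { α, γ, ζ }, { α, δ, ε }, { α, δ, ζ }, { α, ε, ζ }, { β, γ, δ }, { β, γ, ε }, { β, γ, ζ }, { β, δ, ε }, { β, δ, ζ }, { β, ε, ζ }, { γ, δ, ε }, { γ, δ, ζ }, { γ, ε, ζ }, { δ, ε, ζ }, { α, β, γ, δ }, { α, β, γ, ε }, { α, β, γ, ζ }, { α, β, δ, ε }, { α, β, δ, ζ }, { α, β, ε, ζ }, { α, γ, δ, ε }, { α, γ, δ, ζ }, { α, γ, ε, ζ }, { α, δ, ε, ζ }, { β, γ, δ, ε }, { β, γ, δ, ζ }, { β, γ, ε, ζ }, { β, δ, ε, ζ }, { γ, δ, ε, ζ }, { α, β, γ, δ, ε }, { α, β, γ, δ, ζ }, { α, β, γ, ε, ζ }, { α, β, δ, ε, ζ }, { α, γ, δ, ε, ζ }, { β, γ, δ, ε, ζ }, S }

Working:
Start: ℰ ∪ {∅, S} = { {}, { δ, ε, ζ }, { α, β, δ, ζ }, { α, γ, ε, ζ }, S }.
Iteration 1. New:
  { β, δ }  = { α, γ, ε, ζ }ᶜ
  { γ, ε }  = { α, β, δ, ζ }ᶜ
  { α, β, γ }  = { δ, ε, ζ }ᶜ
  { α, β, δ, ε, ζ }  = { α, β, δ, ζ } ∪ { δ, ε, ζ }
  { α, γ, δ, ε, ζ }  = { α, γ, ε, ζ } ∪ { δ, ε, ζ }
  [10 total]
Iteration 2 (9 new):
  { β }  = { α, γ, δ, ε, ζ }ᶜ
  { γ }  = { α, β, δ, ε, ζ }ᶜ
  { α, β, γ, δ }  = { α, β, γ } ∪ { β, δ }
  { α, β, γ, ε }  = { α, β, γ } ∪ { γ, ε }
  { β, γ, δ, ε }  = { γ, ε } ∪ { β, δ }
  { β, δ, ε, ζ }  = { δ, ε, ζ } ∪ { β, δ }
  { γ, δ, ε, ζ }  = { γ, ε } ∪ { δ, ε, ζ }
  { α, β, γ, δ, ζ }  = { α, β, δ, ζ } ∪ { α, β, γ }
  { α, β, γ, ε, ζ }  = { α, γ, ε, ζ } ∪ { α, β, γ }
  [19 total]
Iteration 3 (12 new):
  { δ }  = { α, β, γ, ε, ζ }ᶜ
  { ε }  = { α, β, γ, δ, ζ }ᶜ
  { α, β }  = { γ, δ, ε, ζ }ᶜ
  { α, γ }  = { β, δ, ε, ζ }ᶜ
  { α, ζ }  = { β, γ, δ, ε }ᶜ
  { β, γ }  = { β } ∪ { γ }
  { δ, ζ }  = { α, β, γ, ε }ᶜ
  { ε, ζ }  = { α, β, γ, δ }ᶜ
  { β, γ, δ }  = { β, δ } ∪ { γ }
  { β, γ, ε }  = { β } ∪ { γ, ε }
  { α, β, γ, δ, ε }  = { γ, ε } ∪ { α, β, γ, δ }
  { β, γ, δ, ε, ζ }  = { β } ∪ { γ, δ, ε, ζ }
  [31 total]
Iteration 4: +25 →
  { α }  = { β, γ, δ, ε, ζ }ᶜ
  { ζ }  = { α, β, γ, δ, ε }ᶜ
  { β, ε }  = { β } ∪ { ε }
  { γ, δ }  = { γ } ∪ { δ }
  { δ, ε }  = { ε } ∪ { δ }
  { α, β, δ }  = { α, β } ∪ { δ }
  { α, β, ε }  = { α, β } ∪ { ε }
  { α, β, ζ }  = { α, β } ∪ { α, ζ }
  { α, γ, δ }  = { α, γ } ∪ { δ }
  { α, γ, ε }  = { ε } ∪ { α, γ }
  { α, γ, ζ }  = { α, ζ } ∪ { γ }
  { α, δ, ζ }  = { β, γ, ε }ᶜ
  { α, ε, ζ }  = { β, γ, δ }ᶜ
  { β, δ, ε }  = { ε } ∪ { β, δ }
  { β, δ, ζ }  = { β } ∪ { δ, ζ }
  { β, ε, ζ }  = { ε, ζ } ∪ { β }
  { γ, δ, ε }  = { δ } ∪ { γ, ε }
  { γ, δ, ζ }  = { γ } ∪ { δ, ζ }
  { γ, ε, ζ }  = { ε, ζ } ∪ { γ }
  { α, β, γ, ζ }  = { α, β, γ } ∪ { α, ζ }
  { α, β, ε, ζ }  = { ε, ζ } ∪ { α, β }
  { α, γ, δ, ζ }  = { α, γ } ∪ { δ, ζ }
  { α, δ, ε, ζ }  = { β, γ }ᶜ
  { β, γ, δ, ζ }  = { β, γ, δ } ∪ { δ, ζ }
  { β, γ, ε, ζ }  = { ε, ζ } ∪ { β, γ, ε }
  [56 total]
Iteration 5. New:
  { α, δ }  = { β, γ, ε, ζ }ᶜ
  { α, ε }  = { β, γ, δ, ζ }ᶜ
  { β, ζ }  = { β } ∪ { ζ }
  { γ, ζ }  = { γ } ∪ { ζ }
  { α, δ, ε }  = { δ, ε } ∪ { α }
  { β, γ, ζ }  = { β, γ } ∪ { ζ }
  { α, β, δ, ε }  = { δ, ε } ∪ { α, β }
  { α, γ, δ, ε }  = { γ, δ } ∪ { α, γ, ε }
  [64 total]
Iteration 6 adds nothing — fixpoint reached.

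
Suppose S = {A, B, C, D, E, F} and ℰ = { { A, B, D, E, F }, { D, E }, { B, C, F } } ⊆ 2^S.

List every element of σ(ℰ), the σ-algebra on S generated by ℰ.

|σ(ℰ)| = 16.  σ(ℰ) = { {  }, { A }, { C }, { A, C }, { B, F }, { D, E }, { A, B, F }, { A, D, E }, { B, C, F }, { C, D, E }, { A, B, C, F }, { A, C, D, E }, { B, D, E, F }, { A, B, D, E, F }, { B, C, D, E, F }, S }

Trace:
Initial family (5 sets): { {  }, { D, E }, { B, C, F }, { A, B, D, E, F }, S }.
Round 1. New:
  { C }  = S∖{ A, B, D, E, F }
  { A, D, E }  = S∖{ B, C, F }
  { A, B, C, F }  = S∖{ D, E }
  { B, C, D, E, F }  = { D, E } ∪ { B, C, F }
  |family| = 9
Round 2 adds 3:
  { A }  = S∖{ B, C, D, E, F }
  { C, D, E }  = { D, E } ∪ { C }
  { A, C, D, E }  = { A, D, E } ∪ { C }
  |family| = 12
Round 3: 3 new —
  { A, C }  = { C } ∪ { A }
  { B, F }  = S∖{ A, C, D, E }
  { A, B, F }  = S∖{ C, D, E }
  |family| = 15
Round 4 (1 new):
  { B, D, E, F }  = S∖{ A, C }
  |family| = 16
Round 5 adds nothing — fixpoint reached.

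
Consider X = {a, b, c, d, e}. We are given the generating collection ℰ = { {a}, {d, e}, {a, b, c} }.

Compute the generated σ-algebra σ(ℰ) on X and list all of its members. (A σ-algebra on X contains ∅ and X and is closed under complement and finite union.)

Answer: σ(ℰ) = { ∅, {a}, {b, c}, {d, e}, {a, b, c}, {a, d, e}, {b, c, d, e}, X }

Trace:
Seed the family with ℰ together with ∅ and X: { ∅, {a}, {d, e}, {a, b, c}, X }.
Round 1 (2 new):
  {a, d, e}  = {d, e} ∪ {a}
  {b, c, d, e}  = ᶜ of {a}
  [7 total]
Round 2 (1 new):
  {b, c}  = ᶜ of {a, d, e}
  [8 total]
Round 3: closed — nothing new.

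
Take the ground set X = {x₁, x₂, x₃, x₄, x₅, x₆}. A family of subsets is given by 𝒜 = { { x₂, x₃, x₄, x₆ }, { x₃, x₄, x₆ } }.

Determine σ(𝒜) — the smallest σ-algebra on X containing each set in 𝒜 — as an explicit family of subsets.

Begin from { {  }, { x₃, x₄, x₆ }, { x₂, x₃, x₄, x₆ }, X } (that is, 𝒜 plus ∅ and X).
Pass 1. New:
  { x₁, x₅ }  = complement { x₂, x₃, x₄, x₆ }
  { x₁, x₂, x₅ }  = complement { x₃, x₄, x₆ }
  — 6 sets.
Pass 2: +1 →
  { x₁, x₃, x₄, x₅, x₆ }  = { x₁, x₅ } ∪ { x₃, x₄, x₆ }
  — 7 sets.
Pass 3 (1 new):
  { x₂ }  = complement { x₁, x₃, x₄, x₅, x₆ }
  — 8 sets.
Pass 4: no new sets; the family is a σ-algebra.

Therefore σ(𝒜) = { {  }, { x₂ }, { x₁, x₅ }, { x₁, x₂, x₅ }, { x₃, x₄, x₆ }, { x₂, x₃, x₄, x₆ }, { x₁, x₃, x₄, x₅, x₆ }, X } (|σ(𝒜)| = 8).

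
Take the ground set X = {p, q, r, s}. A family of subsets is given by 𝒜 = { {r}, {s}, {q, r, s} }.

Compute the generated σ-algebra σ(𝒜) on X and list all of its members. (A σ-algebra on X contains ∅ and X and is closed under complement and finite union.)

σ(𝒜) (16 sets): { ∅, {p}, {q}, {r}, {s}, {p, q}, {p, r}, {p, s}, {q, r}, {q, s}, {r, s}, {p, q, r}, {p, q, s}, {p, r, s}, {q, r, s}, X }

Working:
Seed the family with 𝒜 together with ∅ and X: { ∅, {r}, {s}, {q, r, s}, X }.
Step 1 adds 4:
  {p}  = {q, r, s}ᶜ
  {r, s}  = {r} ∪ {s}
  {p, q, r}  = {s}ᶜ
  {p, q, s}  = {r}ᶜ
Step 2: +4 →
  {p, q}  = {r, s}ᶜ
  {p, r}  = {r} ∪ {p}
  {p, s}  = {s} ∪ {p}
  {p, r, s}  = {r, s} ∪ {p}
Step 3 adds 3:
  {q}  = {p, r, s}ᶜ
  {q, r}  = {p, s}ᶜ
  {q, s}  = {p, r}ᶜ
Step 4: closed — nothing new.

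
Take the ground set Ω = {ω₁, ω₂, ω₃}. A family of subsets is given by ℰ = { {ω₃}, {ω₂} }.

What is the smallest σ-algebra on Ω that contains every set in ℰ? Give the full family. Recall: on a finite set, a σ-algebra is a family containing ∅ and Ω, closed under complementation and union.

Take S₀ = ℰ ∪ {∅, Ω} = { {}, {ω₂}, {ω₃}, Ω }.
Iteration 1 (3 new):
  {ω₁, ω₂}  = complement {ω₃}
  {ω₁, ω₃}  = complement {ω₂}
  {ω₂, ω₃}  = {ω₃} ∪ {ω₂}
  — 7 sets.
Iteration 2: +1 →
  {ω₁}  = complement {ω₂, ω₃}
  — 8 sets.
Iteration 3: already closed under ᶜ and ∪.

σ(ℰ) = { {}, {ω₁}, {ω₂}, {ω₃}, {ω₁, ω₂}, {ω₁, ω₃}, {ω₂, ω₃}, Ω }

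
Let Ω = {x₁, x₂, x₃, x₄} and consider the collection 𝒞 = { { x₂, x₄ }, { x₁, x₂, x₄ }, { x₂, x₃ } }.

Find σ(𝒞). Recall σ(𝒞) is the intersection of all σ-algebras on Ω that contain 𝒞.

Take S₀ = 𝒞 ∪ {∅, Ω} = { ∅, { x₂, x₃ }, { x₂, x₄ }, { x₁, x₂, x₄ }, Ω }.
Step 1 (4 new):
  { x₃ }  = ᶜ of { x₁, x₂, x₄ }
  { x₁, x₃ }  = ᶜ of { x₂, x₄ }
  { x₁, x₄ }  = ᶜ of { x₂, x₃ }
  { x₂, x₃, x₄ }  = { x₂, x₃ } ∪ { x₂, x₄ }
  — 9 sets.
Step 2 adds 3:
  { x₁ }  = ᶜ of { x₂, x₃, x₄ }
  { x₁, x₂, x₃ }  = { x₂, x₃ } ∪ { x₁, x₃ }
  { x₁, x₃, x₄ }  = { x₃ } ∪ { x₁, x₄ }
  — 12 sets.
Step 3. New:
  { x₂ }  = ᶜ of { x₁, x₃, x₄ }
  { x₄ }  = ᶜ of { x₁, x₂, x₃ }
  — 14 sets.
Step 4: 2 new —
  { x₁, x₂ }  = { x₂ } ∪ { x₁ }
  { x₃, x₄ }  = { x₃ } ∪ { x₄ }
  — 16 sets.
After Step 5 the family is unchanged; done.

σ(𝒞) = { ∅, { x₁ }, { x₂ }, { x₃ }, { x₄ }, { x₁, x₂ }, { x₁, x₃ }, { x₁, x₄ }, { x₂, x₃ }, { x₂, x₄ }, { x₃, x₄ }, { x₁, x₂, x₃ }, { x₁, x₂, x₄ }, { x₁, x₃, x₄ }, { x₂, x₃, x₄ }, Ω }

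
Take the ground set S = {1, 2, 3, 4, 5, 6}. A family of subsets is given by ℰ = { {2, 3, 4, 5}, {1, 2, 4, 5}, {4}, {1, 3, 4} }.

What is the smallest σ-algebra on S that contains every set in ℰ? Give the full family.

Begin from { {}, {4}, {1, 3, 4}, {1, 2, 4, 5}, {2, 3, 4, 5}, S } (that is, ℰ plus ∅ and S).
Pass 1: 5 new —
  {1, 6}  = complement {2, 3, 4, 5}
  {3, 6}  = complement {1, 2, 4, 5}
  {2, 5, 6}  = complement {1, 3, 4}
  {1, 2, 3, 4, 5}  = {1, 3, 4} ∪ {2, 3, 4, 5}
  {1, 2, 3, 5, 6}  = complement {4}
  — 11 sets.
Pass 2. New:
  {6}  = complement {1, 2, 3, 4, 5}
  {1, 3, 6}  = {1, 6} ∪ {3, 6}
  {1, 4, 6}  = {1, 6} ∪ {4}
  {3, 4, 6}  = {3, 6} ∪ {4}
  {1, 2, 5, 6}  = {1, 6} ∪ {2, 5, 6}
  {1, 3, 4, 6}  = {1, 6} ∪ {1, 3, 4}
  {2, 3, 5, 6}  = {2, 5, 6} ∪ {3, 6}
  {2, 4, 5, 6}  = {2, 5, 6} ∪ {4}
  {1, 2, 4, 5, 6}  = {1, 6} ∪ {1, 2, 4, 5}
  {2, 3, 4, 5, 6}  = {2, 3, 4, 5} ∪ {2, 5, 6}
  — 21 sets.
Pass 3: 10 new —
  {1}  = complement {2, 3, 4, 5, 6}
  {3}  = complement {1, 2, 4, 5, 6}
  {1, 3}  = complement {2, 4, 5, 6}
  {1, 4}  = complement {2, 3, 5, 6}
  {2, 5}  = complement {1, 3, 4, 6}
  {3, 4}  = complement {1, 2, 5, 6}
  {4, 6}  = {6} ∪ {4}
  {1, 2, 5}  = complement {3, 4, 6}
  {2, 3, 5}  = complement {1, 4, 6}
  {2, 4, 5}  = complement {1, 3, 6}
  — 31 sets.
Pass 4: 1 new —
  {1, 2, 3, 5}  = complement {4, 6}
  — 32 sets.
Pass 5: no new sets; the family is a σ-algebra.

Hence σ(ℰ) has 32 members: { {}, {1}, {3}, {4}, {6}, {1, 3}, {1, 4}, {1, 6}, {2, 5}, {3, 4}, {3, 6}, {4, 6}, {1, 2, 5}, {1, 3, 4}, {1, 3, 6}, {1, 4, 6}, {2, 3, 5}, {2, 4, 5}, {2, 5, 6}, {3, 4, 6}, {1, 2, 3, 5}, {1, 2, 4, 5}, {1, 2, 5, 6}, {1, 3, 4, 6}, {2, 3, 4, 5}, {2, 3, 5, 6}, {2, 4, 5, 6}, {1, 2, 3, 4, 5}, {1, 2, 3, 5, 6}, {1, 2, 4, 5, 6}, {2, 3, 4, 5, 6}, S }.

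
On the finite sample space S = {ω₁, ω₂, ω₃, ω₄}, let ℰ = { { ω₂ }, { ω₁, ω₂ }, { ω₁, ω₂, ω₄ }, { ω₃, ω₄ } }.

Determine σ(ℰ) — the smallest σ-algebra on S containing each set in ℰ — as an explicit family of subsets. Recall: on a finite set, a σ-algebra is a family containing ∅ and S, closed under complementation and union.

σ(ℰ) (16 sets): { ∅, { ω₁ }, { ω₂ }, { ω₃ }, { ω₄ }, { ω₁, ω₂ }, { ω₁, ω₃ }, { ω₁, ω₄ }, { ω₂, ω₃ }, { ω₂, ω₄ }, { ω₃, ω₄ }, { ω₁, ω₂, ω₃ }, { ω₁, ω₂, ω₄ }, { ω₁, ω₃, ω₄ }, { ω₂, ω₃, ω₄ }, S }

Check:
Initial family (6 sets): { ∅, { ω₂ }, { ω₁, ω₂ }, { ω₃, ω₄ }, { ω₁, ω₂, ω₄ }, S }.
Step 1 (3 new):
  { ω₃ }  = complement { ω₁, ω₂, ω₄ }
  { ω₁, ω₃, ω₄ }  = complement { ω₂ }
  { ω₂, ω₃, ω₄ }  = { ω₃, ω₄ } ∪ { ω₂ }
  [9 total]
Step 2: 3 new —
  { ω₁ }  = complement { ω₂, ω₃, ω₄ }
  { ω₂, ω₃ }  = { ω₂ } ∪ { ω₃ }
  { ω₁, ω₂, ω₃ }  = { ω₁, ω₂ } ∪ { ω₃ }
  [12 total]
Step 3: +3 →
  { ω₄ }  = complement { ω₁, ω₂, ω₃ }
  { ω₁, ω₃ }  = { ω₃ } ∪ { ω₁ }
  { ω₁, ω₄ }  = complement { ω₂, ω₃ }
  [15 total]
Step 4: +1 →
  { ω₂, ω₄ }  = complement { ω₁, ω₃ }
  [16 total]
Step 5: no new sets; the family is a σ-algebra.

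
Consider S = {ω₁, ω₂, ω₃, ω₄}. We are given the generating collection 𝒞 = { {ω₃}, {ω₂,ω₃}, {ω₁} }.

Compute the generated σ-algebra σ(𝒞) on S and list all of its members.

Begin from { {}, {ω₁}, {ω₃}, {ω₂,ω₃}, S } (that is, 𝒞 plus ∅ and S).
Iteration 1 adds 5:
  {ω₁,ω₃}  = {ω₃} ∪ {ω₁}
  {ω₁,ω₄}  = ᶜ of {ω₂,ω₃}
  {ω₁,ω₂,ω₃}  = {ω₂,ω₃} ∪ {ω₁}
  {ω₁,ω₂,ω₄}  = ᶜ of {ω₃}
  {ω₂,ω₃,ω₄}  = ᶜ of {ω₁}
  [10 total]
Iteration 2: 3 new —
  {ω₄}  = ᶜ of {ω₁,ω₂,ω₃}
  {ω₂,ω₄}  = ᶜ of {ω₁,ω₃}
  {ω₁,ω₃,ω₄}  = {ω₃} ∪ {ω₁,ω₄}
  [13 total]
Iteration 3: +2 →
  {ω₂}  = ᶜ of {ω₁,ω₃,ω₄}
  {ω₃,ω₄}  = {ω₃} ∪ {ω₄}
  [15 total]
Iteration 4: 1 new —
  {ω₁,ω₂}  = ᶜ of {ω₃,ω₄}
  [16 total]
Iteration 5: already closed under ᶜ and ∪.

|σ(𝒞)| = 16.  σ(𝒞) = { {}, {ω₁}, {ω₂}, {ω₃}, {ω₄}, {ω₁,ω₂}, {ω₁,ω₃}, {ω₁,ω₄}, {ω₂,ω₃}, {ω₂,ω₄}, {ω₃,ω₄}, {ω₁,ω₂,ω₃}, {ω₁,ω₂,ω₄}, {ω₁,ω₃,ω₄}, {ω₂,ω₃,ω₄}, S }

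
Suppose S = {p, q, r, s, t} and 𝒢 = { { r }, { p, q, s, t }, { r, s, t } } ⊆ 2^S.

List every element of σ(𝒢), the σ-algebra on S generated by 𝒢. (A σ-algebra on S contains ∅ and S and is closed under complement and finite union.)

Answer: σ(𝒢) = { {  }, { r }, { p, q }, { s, t }, { p, q, r }, { r, s, t }, { p, q, s, t }, S }

Working:
Initial family (5 sets): { {  }, { r }, { r, s, t }, { p, q, s, t }, S }.
Step 1. New:
  { p, q }  = { r, s, t }ᶜ
  |family| = 6
Step 2 (1 new):
  { p, q, r }  = { r } ∪ { p, q }
  |family| = 7
Step 3 adds 1:
  { s, t }  = { p, q, r }ᶜ
  |family| = 8
Step 4: no new sets; the family is a σ-algebra.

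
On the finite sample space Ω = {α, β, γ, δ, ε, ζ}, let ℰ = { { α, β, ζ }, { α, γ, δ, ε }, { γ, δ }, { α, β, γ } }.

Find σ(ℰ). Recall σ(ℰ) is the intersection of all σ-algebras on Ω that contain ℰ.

Initial family (6 sets): { {  }, { γ, δ }, { α, β, γ }, { α, β, ζ }, { α, γ, δ, ε }, Ω }.
Round 1: 8 new —
  { β, ζ }  = complement { α, γ, δ, ε }
  { γ, δ, ε }  = complement { α, β, ζ }
  { δ, ε, ζ }  = complement { α, β, γ }
  { α, β, γ, δ }  = { γ, δ } ∪ { α, β, γ }
  { α, β, γ, ζ }  = { α, β, γ } ∪ { α, β, ζ }
  { α, β, ε, ζ }  = complement { γ, δ }
  { α, β, γ, δ, ε }  = { α, β, γ } ∪ { α, γ, δ, ε }
  { α, β, γ, δ, ζ }  = { γ, δ } ∪ { α, β, ζ }
Round 2: +11 →
  { ε }  = complement { α, β, γ, δ, ζ }
  { ζ }  = complement { α, β, γ, δ, ε }
  { δ, ε }  = complement { α, β, γ, ζ }
  { ε, ζ }  = complement { α, β, γ, δ }
  { β, γ, δ, ζ }  = { γ, δ } ∪ { β, ζ }
  { β, δ, ε, ζ }  = { β, ζ } ∪ { δ, ε, ζ }
  { γ, δ, ε, ζ }  = { γ, δ, ε } ∪ { δ, ε, ζ }
  { α, β, γ, ε, ζ }  = { α, β, γ } ∪ { α, β, ε, ζ }
  { α, β, δ, ε, ζ }  = { α, β, ζ } ∪ { δ, ε, ζ }
  { α, γ, δ, ε, ζ }  = { α, γ, δ, ε } ∪ { δ, ε, ζ }
  { β, γ, δ, ε, ζ }  = { γ, δ, ε } ∪ { β, ζ }
Round 3 (10 new):
  { α }  = complement { β, γ, δ, ε, ζ }
  { β }  = complement { α, γ, δ, ε, ζ }
  { γ }  = complement { α, β, δ, ε, ζ }
  { δ }  = complement { α, β, γ, ε, ζ }
  { α, β }  = complement { γ, δ, ε, ζ }
  { α, γ }  = complement { β, δ, ε, ζ }
  { α, ε }  = complement { β, γ, δ, ζ }
  { β, ε, ζ }  = { ε, ζ } ∪ { β, ζ }
  { γ, δ, ζ }  = { γ, δ } ∪ { ζ }
  { α, β, γ, ε }  = { α, β, γ } ∪ { ε }
Round 4. New:
  { α, δ }  = { α } ∪ { δ }
  { α, ζ }  = { α } ∪ { ζ }
  { β, γ }  = { β } ∪ { γ }
  { β, δ }  = { β } ∪ { δ }
  { β, ε }  = { β } ∪ { ε }
  { γ, ε }  = { ε } ∪ { γ }
  { γ, ζ }  = { ζ } ∪ { γ }
  { δ, ζ }  = complement { α, β, γ, ε }
  { α, β, δ }  = { α, β } ∪ { δ }
  { α, β, ε }  = complement { γ, δ, ζ }
  { α, γ, δ }  = complement { β, ε, ζ }
  { α, γ, ε }  = { ε } ∪ { α, γ }
  { α, γ, ζ }  = { ζ } ∪ { α, γ }
  { α, δ, ε }  = { α } ∪ { δ, ε }
  { α, ε, ζ }  = { ε, ζ } ∪ { α }
  { β, γ, δ }  = { γ, δ } ∪ { β }
  { β, γ, ζ }  = { β, ζ } ∪ { γ }
  { β, δ, ε }  = { β } ∪ { δ, ε }
  { β, δ, ζ }  = { β, ζ } ∪ { δ }
  { γ, ε, ζ }  = { ε, ζ } ∪ { γ }
  { α, β, δ, ε }  = { α, β } ∪ { δ, ε }
  { α, β, δ, ζ }  = { δ } ∪ { α, β, ζ }
  { α, γ, δ, ζ }  = { α } ∪ { γ, δ, ζ }
  { α, γ, ε, ζ }  = { ε, ζ } ∪ { α, γ }
  { α, δ, ε, ζ }  = { α } ∪ { δ, ε, ζ }
  { β, γ, δ, ε }  = { γ, δ, ε } ∪ { β }
  { β, γ, ε, ζ }  = { β, ε, ζ } ∪ { γ }
Round 5: +2 →
  { α, δ, ζ }  = { α, ζ } ∪ { α, δ }
  { β, γ, ε }  = { β, ε } ∪ { γ, ε }
Round 6: no new sets; the family is a σ-algebra.

|σ(ℰ)| = 64.  σ(ℰ) = { {  }, { α }, { β }, { γ }, { δ }, { ε }, { ζ }, { α, β }, { α, γ }, { α, δ }, { α, ε }, { α, ζ }, { β, γ }, { β, δ }, { β, ε }, { β, ζ }, { γ, δ }, { γ, ε }, { γ, ζ }, { δ, ε }, { δ, ζ }, { ε, ζ }, { α, β, γ }, { α, β, δ }, { α, β, ε }, { α, β, ζ }, { α, γ, δ }, { α, γ, ε }, { α, γ, ζ }, { α, δ, ε }, { α, δ, ζ }, { α, ε, ζ }, { β, γ, δ }, { β, γ, ε }, { β, γ, ζ }, { β, δ, ε }, { β, δ, ζ }, { β, ε, ζ }, { γ, δ, ε }, { γ, δ, ζ }, { γ, ε, ζ }, { δ, ε, ζ }, { α, β, γ, δ }, { α, β, γ, ε }, { α, β, γ, ζ }, { α, β, δ, ε }, { α, β, δ, ζ }, { α, β, ε, ζ }, { α, γ, δ, ε }, { α, γ, δ, ζ }, { α, γ, ε, ζ }, { α, δ, ε, ζ }, { β, γ, δ, ε }, { β, γ, δ, ζ }, { β, γ, ε, ζ }, { β, δ, ε, ζ }, { γ, δ, ε, ζ }, { α, β, γ, δ, ε }, { α, β, γ, δ, ζ }, { α, β, γ, ε, ζ }, { α, β, δ, ε, ζ }, { α, γ, δ, ε, ζ }, { β, γ, δ, ε, ζ }, Ω }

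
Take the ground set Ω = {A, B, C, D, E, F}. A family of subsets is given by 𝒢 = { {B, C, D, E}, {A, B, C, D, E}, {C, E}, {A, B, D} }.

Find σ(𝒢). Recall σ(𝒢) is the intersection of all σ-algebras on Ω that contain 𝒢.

Begin from { {}, {C, E}, {A, B, D}, {B, C, D, E}, {A, B, C, D, E}, Ω } (that is, 𝒢 plus ∅ and Ω).
Step 1: 4 new —
  {F}  = ᶜ of {A, B, C, D, E}
  {A, F}  = ᶜ of {B, C, D, E}
  {C, E, F}  = ᶜ of {A, B, D}
  {A, B, D, F}  = ᶜ of {C, E}
  (now 10)
Step 2: 2 new —
  {A, C, E, F}  = {A, F} ∪ {C, E, F}
  {B, C, D, E, F}  = {B, C, D, E} ∪ {F}
  (now 12)
Step 3. New:
  {A}  = ᶜ of {B, C, D, E, F}
  {B, D}  = ᶜ of {A, C, E, F}
  (now 14)
Step 4 adds 2:
  {A, C, E}  = {C, E} ∪ {A}
  {B, D, F}  = {B, D} ∪ {F}
  (now 16)
Step 5: closed — nothing new.

σ(𝒢) = { {}, {A}, {F}, {A, F}, {B, D}, {C, E}, {A, B, D}, {A, C, E}, {B, D, F}, {C, E, F}, {A, B, D, F}, {A, C, E, F}, {B, C, D, E}, {A, B, C, D, E}, {B, C, D, E, F}, Ω }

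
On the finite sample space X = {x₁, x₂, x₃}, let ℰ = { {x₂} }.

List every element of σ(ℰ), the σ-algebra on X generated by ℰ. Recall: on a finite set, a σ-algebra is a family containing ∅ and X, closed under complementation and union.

Answer: σ(ℰ) = { {}, {x₂}, {x₁,x₃}, X }

Derivation:
Initial family (3 sets): { {}, {x₂}, X }.
Round 1 (1 new):
  {x₁,x₃}  = X∖{x₂}
  [4 total]
Round 2 adds nothing — fixpoint reached.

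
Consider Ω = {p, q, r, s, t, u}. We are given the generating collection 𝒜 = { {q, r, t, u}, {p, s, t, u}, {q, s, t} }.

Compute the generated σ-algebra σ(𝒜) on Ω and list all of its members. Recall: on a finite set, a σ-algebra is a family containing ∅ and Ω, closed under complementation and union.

Seed the family with 𝒜 together with ∅ and Ω: { {}, {q, s, t}, {p, s, t, u}, {q, r, t, u}, Ω }.
Pass 1: +5 →
  {p, s}  = complement {q, r, t, u}
  {q, r}  = complement {p, s, t, u}
  {p, r, u}  = complement {q, s, t}
  {p, q, s, t, u}  = {p, s, t, u} ∪ {q, s, t}
  {q, r, s, t, u}  = {q, s, t} ∪ {q, r, t, u}
Pass 2 adds 9:
  {p}  = complement {q, r, s, t, u}
  {r}  = complement {p, q, s, t, u}
  {p, q, r, s}  = {q, r} ∪ {p, s}
  {p, q, r, u}  = {p, r, u} ∪ {q, r}
  {p, q, s, t}  = {p, s} ∪ {q, s, t}
  {p, r, s, u}  = {p, r, u} ∪ {p, s}
  {q, r, s, t}  = {q, r} ∪ {q, s, t}
  {p, q, r, t, u}  = {p, r, u} ∪ {q, r, t, u}
  {p, r, s, t, u}  = {p, r, u} ∪ {p, s, t, u}
Pass 3 (12 new):
  {q}  = complement {p, r, s, t, u}
  {s}  = complement {p, q, r, t, u}
  {p, r}  = {r} ∪ {p}
  {p, u}  = complement {q, r, s, t}
  {q, t}  = complement {p, r, s, u}
  {r, u}  = complement {p, q, s, t}
  {s, t}  = complement {p, q, r, u}
  {t, u}  = complement {p, q, r, s}
  {p, q, r}  = {q, r} ∪ {p}
  {p, r, s}  = {p, s} ∪ {r}
  {p, q, r, s, t}  = {p, s} ∪ {q, r, s, t}
  {p, q, r, s, u}  = {p, r, u} ∪ {p, q, r, s}
Pass 4 adds 25:
  {t}  = complement {p, q, r, s, u}
  {u}  = complement {p, q, r, s, t}
  {p, q}  = {p} ∪ {q}
  {q, s}  = {q} ∪ {s}
  {r, s}  = {r} ∪ {s}
  {p, q, s}  = {q} ∪ {p, s}
  {p, q, t}  = {q, t} ∪ {p}
  {p, q, u}  = {p, u} ∪ {q}
  {p, s, t}  = {p} ∪ {s, t}
  {p, s, u}  = {p, u} ∪ {p, s}
  {p, t, u}  = {t, u} ∪ {p}
  {q, r, s}  = {q, r} ∪ {s}
  {q, r, t}  = {q, t} ∪ {r}
  {q, r, u}  = {q} ∪ {r, u}
  {q, t, u}  = complement {p, r, s}
  {r, s, t}  = {s, t} ∪ {r}
  {r, s, u}  = {r, u} ∪ {s}
  {r, t, u}  = {t, u} ∪ {r}
  {s, t, u}  = complement {p, q, r}
  {p, q, r, t}  = {q, t} ∪ {p, q, r}
  {p, q, t, u}  = {q, t} ∪ {p, u}
  {p, r, s, t}  = {s, t} ∪ {p, r, s}
  {p, r, t, u}  = {t, u} ∪ {p, r, u}
  {q, s, t, u}  = complement {p, r}
  {r, s, t, u}  = {s, t} ∪ {r, u}
Pass 5 (8 new):
  {p, t}  = {p} ∪ {t}
  {q, u}  = complement {p, r, s, t}
  {r, t}  = {r} ∪ {t}
  {s, u}  = complement {p, q, r, t}
  {p, r, t}  = {p, r} ∪ {t}
  {q, s, u}  = {q, s} ∪ {u}
  {p, q, s, u}  = {p, u} ∪ {p, q, s}
  {q, r, s, u}  = {r, s} ∪ {q, r, u}
After Pass 6 the family is unchanged; done.

|σ(𝒜)| = 64.  σ(𝒜) = { {}, {p}, {q}, {r}, {s}, {t}, {u}, {p, q}, {p, r}, {p, s}, {p, t}, {p, u}, {q, r}, {q, s}, {q, t}, {q, u}, {r, s}, {r, t}, {r, u}, {s, t}, {s, u}, {t, u}, {p, q, r}, {p, q, s}, {p, q, t}, {p, q, u}, {p, r, s}, {p, r, t}, {p, r, u}, {p, s, t}, {p, s, u}, {p, t, u}, {q, r, s}, {q, r, t}, {q, r, u}, {q, s, t}, {q, s, u}, {q, t, u}, {r, s, t}, {r, s, u}, {r, t, u}, {s, t, u}, {p, q, r, s}, {p, q, r, t}, {p, q, r, u}, {p, q, s, t}, {p, q, s, u}, {p, q, t, u}, {p, r, s, t}, {p, r, s, u}, {p, r, t, u}, {p, s, t, u}, {q, r, s, t}, {q, r, s, u}, {q, r, t, u}, {q, s, t, u}, {r, s, t, u}, {p, q, r, s, t}, {p, q, r, s, u}, {p, q, r, t, u}, {p, q, s, t, u}, {p, r, s, t, u}, {q, r, s, t, u}, Ω }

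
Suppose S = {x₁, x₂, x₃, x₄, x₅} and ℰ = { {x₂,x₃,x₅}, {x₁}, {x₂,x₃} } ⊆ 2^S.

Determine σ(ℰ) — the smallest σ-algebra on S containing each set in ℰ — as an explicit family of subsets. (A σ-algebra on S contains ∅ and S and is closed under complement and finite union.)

Start: ℰ ∪ {∅, S} = { {}, {x₁}, {x₂,x₃}, {x₂,x₃,x₅}, S }.
Round 1: +5 →
  {x₁,x₄}  = {x₂,x₃,x₅}ᶜ
  {x₁,x₂,x₃}  = {x₂,x₃} ∪ {x₁}
  {x₁,x₄,x₅}  = {x₂,x₃}ᶜ
  {x₁,x₂,x₃,x₅}  = {x₂,x₃,x₅} ∪ {x₁}
  {x₂,x₃,x₄,x₅}  = {x₁}ᶜ
  (now 10)
Round 2 (3 new):
  {x₄}  = {x₁,x₂,x₃,x₅}ᶜ
  {x₄,x₅}  = {x₁,x₂,x₃}ᶜ
  {x₁,x₂,x₃,x₄}  = {x₁,x₂,x₃} ∪ {x₁,x₄}
  (now 13)
Round 3 (2 new):
  {x₅}  = {x₁,x₂,x₃,x₄}ᶜ
  {x₂,x₃,x₄}  = {x₂,x₃} ∪ {x₄}
  (now 15)
Round 4: 1 new —
  {x₁,x₅}  = {x₂,x₃,x₄}ᶜ
  (now 16)
Round 5: closed — nothing new.

Hence σ(ℰ) has 16 members: { {}, {x₁}, {x₄}, {x₅}, {x₁,x₄}, {x₁,x₅}, {x₂,x₃}, {x₄,x₅}, {x₁,x₂,x₃}, {x₁,x₄,x₅}, {x₂,x₃,x₄}, {x₂,x₃,x₅}, {x₁,x₂,x₃,x₄}, {x₁,x₂,x₃,x₅}, {x₂,x₃,x₄,x₅}, S }.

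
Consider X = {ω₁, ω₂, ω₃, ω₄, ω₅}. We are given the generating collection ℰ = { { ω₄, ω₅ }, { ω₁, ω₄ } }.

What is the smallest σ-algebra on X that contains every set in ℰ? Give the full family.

σ(ℰ) = { ∅, { ω₁ }, { ω₄ }, { ω₅ }, { ω₁, ω₄ }, { ω₁, ω₅ }, { ω₂, ω₃ }, { ω₄, ω₅ }, { ω₁, ω₂, ω₃ }, { ω₁, ω₄, ω₅ }, { ω₂, ω₃, ω₄ }, { ω₂, ω₃, ω₅ }, { ω₁, ω₂, ω₃, ω₄ }, { ω₁, ω₂, ω₃, ω₅ }, { ω₂, ω₃, ω₄, ω₅ }, X }

Working:
Begin from { ∅, { ω₁, ω₄ }, { ω₄, ω₅ }, X } (that is, ℰ plus ∅ and X).
Round 1: 3 new —
  { ω₁, ω₂, ω₃ }  = ᶜ of { ω₄, ω₅ }
  { ω₁, ω₄, ω₅ }  = { ω₄, ω₅ } ∪ { ω₁, ω₄ }
  { ω₂, ω₃, ω₅ }  = ᶜ of { ω₁, ω₄ }
  |family| = 7
Round 2 adds 4:
  { ω₂, ω₃ }  = ᶜ of { ω₁, ω₄, ω₅ }
  { ω₁, ω₂, ω₃, ω₄ }  = { ω₁, ω₂, ω₃ } ∪ { ω₁, ω₄ }
  { ω₁, ω₂, ω₃, ω₅ }  = { ω₂, ω₃, ω₅ } ∪ { ω₁, ω₂, ω₃ }
  { ω₂, ω₃, ω₄, ω₅ }  = { ω₄, ω₅ } ∪ { ω₂, ω₃, ω₅ }
  |family| = 11
Round 3 adds 3:
  { ω₁ }  = ᶜ of { ω₂, ω₃, ω₄, ω₅ }
  { ω₄ }  = ᶜ of { ω₁, ω₂, ω₃, ω₅ }
  { ω₅ }  = ᶜ of { ω₁, ω₂, ω₃, ω₄ }
  |family| = 14
Round 4: 2 new —
  { ω₁, ω₅ }  = { ω₅ } ∪ { ω₁ }
  { ω₂, ω₃, ω₄ }  = { ω₂, ω₃ } ∪ { ω₄ }
  |family| = 16
Round 5: closed — nothing new.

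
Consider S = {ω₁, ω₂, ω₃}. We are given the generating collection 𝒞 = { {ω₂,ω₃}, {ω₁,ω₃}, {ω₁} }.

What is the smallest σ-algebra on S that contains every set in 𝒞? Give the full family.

Take S₀ = 𝒞 ∪ {∅, S} = { {}, {ω₁}, {ω₁,ω₃}, {ω₂,ω₃}, S }.
Iteration 1: 1 new —
  {ω₂}  = S∖{ω₁,ω₃}
Iteration 2. New:
  {ω₁,ω₂}  = {ω₂} ∪ {ω₁}
Iteration 3 adds 1:
  {ω₃}  = S∖{ω₁,ω₂}
Iteration 4 adds nothing — fixpoint reached.

σ(𝒞) = { {}, {ω₁}, {ω₂}, {ω₃}, {ω₁,ω₂}, {ω₁,ω₃}, {ω₂,ω₃}, S }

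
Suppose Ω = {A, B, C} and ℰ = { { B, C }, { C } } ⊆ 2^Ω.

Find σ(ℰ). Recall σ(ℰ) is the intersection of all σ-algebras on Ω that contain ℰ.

Start: ℰ ∪ {∅, Ω} = { {  }, { C }, { B, C }, Ω }.
Pass 1 adds 2:
  { A }  = complement { B, C }
  { A, B }  = complement { C }
  [6 total]
Pass 2: +1 →
  { A, C }  = { C } ∪ { A }
  [7 total]
Pass 3 adds 1:
  { B }  = complement { A, C }
  [8 total]
Pass 4: closed — nothing new.

Hence σ(ℰ) has 8 members: { {  }, { A }, { B }, { C }, { A, B }, { A, C }, { B, C }, Ω }.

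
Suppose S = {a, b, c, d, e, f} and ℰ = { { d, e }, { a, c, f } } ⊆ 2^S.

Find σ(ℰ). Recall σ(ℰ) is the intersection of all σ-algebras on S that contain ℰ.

Answer: σ(ℰ) = { {}, { b }, { d, e }, { a, c, f }, { b, d, e }, { a, b, c, f }, { a, c, d, e, f }, S }

Working:
Take S₀ = ℰ ∪ {∅, S} = { {}, { d, e }, { a, c, f }, S }.
Iteration 1 adds 3:
  { b, d, e }  = S∖{ a, c, f }
  { a, b, c, f }  = S∖{ d, e }
  { a, c, d, e, f }  = { d, e } ∪ { a, c, f }
  [7 total]
Iteration 2: 1 new —
  { b }  = S∖{ a, c, d, e, f }
  [8 total]
Iteration 3 adds nothing — fixpoint reached.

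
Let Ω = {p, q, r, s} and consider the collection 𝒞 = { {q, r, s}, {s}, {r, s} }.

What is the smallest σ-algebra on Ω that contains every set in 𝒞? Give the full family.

σ(𝒞) (16 sets): { {}, {p}, {q}, {r}, {s}, {p, q}, {p, r}, {p, s}, {q, r}, {q, s}, {r, s}, {p, q, r}, {p, q, s}, {p, r, s}, {q, r, s}, Ω }

Working:
Seed the family with 𝒞 together with ∅ and Ω: { {}, {s}, {r, s}, {q, r, s}, Ω }.
Step 1. New:
  {p}  = complement {q, r, s}
  {p, q}  = complement {r, s}
  {p, q, r}  = complement {s}
  — 8 sets.
Step 2 (3 new):
  {p, s}  = {s} ∪ {p}
  {p, q, s}  = {s} ∪ {p, q}
  {p, r, s}  = {r, s} ∪ {p}
  — 11 sets.
Step 3 (3 new):
  {q}  = complement {p, r, s}
  {r}  = complement {p, q, s}
  {q, r}  = complement {p, s}
  — 14 sets.
Step 4: 2 new —
  {p, r}  = {r} ∪ {p}
  {q, s}  = {s} ∪ {q}
  — 16 sets.
Step 5: closed — nothing new.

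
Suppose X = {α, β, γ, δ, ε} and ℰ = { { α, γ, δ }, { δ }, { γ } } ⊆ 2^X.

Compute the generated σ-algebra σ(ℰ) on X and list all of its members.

σ(ℰ) = { ∅, { α }, { γ }, { δ }, { α, γ }, { α, δ }, { β, ε }, { γ, δ }, { α, β, ε }, { α, γ, δ }, { β, γ, ε }, { β, δ, ε }, { α, β, γ, ε }, { α, β, δ, ε }, { β, γ, δ, ε }, X }

Trace:
Initial family (5 sets): { ∅, { γ }, { δ }, { α, γ, δ }, X }.
Pass 1 adds 4:
  { β, ε }  = complement { α, γ, δ }
  { γ, δ }  = { γ } ∪ { δ }
  { α, β, γ, ε }  = complement { δ }
  { α, β, δ, ε }  = complement { γ }
Pass 2 (4 new):
  { α, β, ε }  = complement { γ, δ }
  { β, γ, ε }  = { β, ε } ∪ { γ }
  { β, δ, ε }  = { β, ε } ∪ { δ }
  { β, γ, δ, ε }  = { β, ε } ∪ { γ, δ }
Pass 3: +3 →
  { α }  = complement { β, γ, δ, ε }
  { α, γ }  = complement { β, δ, ε }
  { α, δ }  = complement { β, γ, ε }
After Pass 4 the family is unchanged; done.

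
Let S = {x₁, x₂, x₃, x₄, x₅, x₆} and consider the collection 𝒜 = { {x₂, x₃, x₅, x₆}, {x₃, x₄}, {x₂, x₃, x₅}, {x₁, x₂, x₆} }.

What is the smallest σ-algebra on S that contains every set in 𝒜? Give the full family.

Initial family (6 sets): { ∅, {x₃, x₄}, {x₁, x₂, x₆}, {x₂, x₃, x₅}, {x₂, x₃, x₅, x₆}, S }.
Step 1 (8 new):
  {x₁, x₄}  = complement {x₂, x₃, x₅, x₆}
  {x₁, x₄, x₆}  = complement {x₂, x₃, x₅}
  {x₃, x₄, x₅}  = complement {x₁, x₂, x₆}
  {x₁, x₂, x₅, x₆}  = complement {x₃, x₄}
  {x₂, x₃, x₄, x₅}  = {x₃, x₄} ∪ {x₂, x₃, x₅}
  {x₁, x₂, x₃, x₄, x₆}  = {x₃, x₄} ∪ {x₁, x₂, x₆}
  {x₁, x₂, x₃, x₅, x₆}  = {x₂, x₃, x₅} ∪ {x₁, x₂, x₆}
  {x₂, x₃, x₄, x₅, x₆}  = {x₃, x₄} ∪ {x₂, x₃, x₅, x₆}
  [14 total]
Step 2 (11 new):
  {x₁}  = complement {x₂, x₃, x₄, x₅, x₆}
  {x₄}  = complement {x₁, x₂, x₃, x₅, x₆}
  {x₅}  = complement {x₁, x₂, x₃, x₄, x₆}
  {x₁, x₆}  = complement {x₂, x₃, x₄, x₅}
  {x₁, x₃, x₄}  = {x₃, x₄} ∪ {x₁, x₄}
  {x₁, x₂, x₄, x₆}  = {x₁, x₄, x₆} ∪ {x₁, x₂, x₆}
  {x₁, x₃, x₄, x₅}  = {x₃, x₄, x₅} ∪ {x₁, x₄}
  {x₁, x₃, x₄, x₆}  = {x₃, x₄} ∪ {x₁, x₄, x₆}
  {x₁, x₂, x₃, x₄, x₅}  = {x₂, x₃, x₄, x₅} ∪ {x₁, x₄}
  {x₁, x₂, x₄, x₅, x₆}  = {x₁, x₄, x₆} ∪ {x₁, x₂, x₅, x₆}
  {x₁, x₃, x₄, x₅, x₆}  = {x₃, x₄, x₅} ∪ {x₁, x₄, x₆}
  [25 total]
Step 3 adds 13:
  {x₂}  = complement {x₁, x₃, x₄, x₅, x₆}
  {x₃}  = complement {x₁, x₂, x₄, x₅, x₆}
  {x₆}  = complement {x₁, x₂, x₃, x₄, x₅}
  {x₁, x₅}  = {x₅} ∪ {x₁}
  {x₂, x₅}  = complement {x₁, x₃, x₄, x₆}
  {x₂, x₆}  = complement {x₁, x₃, x₄, x₅}
  {x₃, x₅}  = complement {x₁, x₂, x₄, x₆}
  {x₄, x₅}  = {x₅} ∪ {x₄}
  {x₁, x₄, x₅}  = {x₁, x₄} ∪ {x₅}
  {x₁, x₅, x₆}  = {x₁, x₆} ∪ {x₅}
  {x₂, x₅, x₆}  = complement {x₁, x₃, x₄}
  {x₁, x₂, x₃, x₅}  = {x₂, x₃, x₅} ∪ {x₁}
  {x₁, x₄, x₅, x₆}  = {x₁, x₄, x₆} ∪ {x₅}
  [38 total]
Step 4 adds 25:
  {x₁, x₂}  = {x₂} ∪ {x₁}
  {x₁, x₃}  = {x₃} ∪ {x₁}
  {x₂, x₃}  = complement {x₁, x₄, x₅, x₆}
  {x₂, x₄}  = {x₂} ∪ {x₄}
  {x₃, x₆}  = {x₃} ∪ {x₆}
  {x₄, x₆}  = complement {x₁, x₂, x₃, x₅}
  {x₅, x₆}  = {x₆} ∪ {x₅}
  {x₁, x₂, x₄}  = {x₂} ∪ {x₁, x₄}
  {x₁, x₂, x₅}  = {x₂} ∪ {x₁, x₅}
  {x₁, x₃, x₅}  = {x₃, x₅} ∪ {x₁}
  {x₁, x₃, x₆}  = {x₁, x₆} ∪ {x₃}
  {x₂, x₃, x₄}  = complement {x₁, x₅, x₆}
  {x₂, x₃, x₆}  = complement {x₁, x₄, x₅}
  {x₂, x₄, x₅}  = {x₂} ∪ {x₄, x₅}
  {x₂, x₄, x₆}  = {x₂, x₆} ∪ {x₄}
  {x₃, x₄, x₆}  = {x₃, x₄} ∪ {x₆}
  {x₃, x₅, x₆}  = {x₃, x₅} ∪ {x₆}
  {x₄, x₅, x₆}  = {x₄, x₅} ∪ {x₆}
  {x₁, x₂, x₃, x₄}  = {x₂} ∪ {x₁, x₃, x₄}
  {x₁, x₂, x₃, x₆}  = complement {x₄, x₅}
  {x₁, x₂, x₄, x₅}  = {x₂} ∪ {x₁, x₄, x₅}
  {x₁, x₃, x₅, x₆}  = {x₁, x₆} ∪ {x₃, x₅}
  {x₂, x₃, x₄, x₆}  = complement {x₁, x₅}
  {x₂, x₄, x₅, x₆}  = {x₄, x₅} ∪ {x₂, x₆}
  {x₃, x₄, x₅, x₆}  = {x₃, x₄, x₅} ∪ {x₆}
  [63 total]
Step 5 (1 new):
  {x₁, x₂, x₃}  = complement {x₄, x₅, x₆}
  [64 total]
After Step 6 the family is unchanged; done.

Hence σ(𝒜) has 64 members: { ∅, {x₁}, {x₂}, {x₃}, {x₄}, {x₅}, {x₆}, {x₁, x₂}, {x₁, x₃}, {x₁, x₄}, {x₁, x₅}, {x₁, x₆}, {x₂, x₃}, {x₂, x₄}, {x₂, x₅}, {x₂, x₆}, {x₃, x₄}, {x₃, x₅}, {x₃, x₆}, {x₄, x₅}, {x₄, x₆}, {x₅, x₆}, {x₁, x₂, x₃}, {x₁, x₂, x₄}, {x₁, x₂, x₅}, {x₁, x₂, x₆}, {x₁, x₃, x₄}, {x₁, x₃, x₅}, {x₁, x₃, x₆}, {x₁, x₄, x₅}, {x₁, x₄, x₆}, {x₁, x₅, x₆}, {x₂, x₃, x₄}, {x₂, x₃, x₅}, {x₂, x₃, x₆}, {x₂, x₄, x₅}, {x₂, x₄, x₆}, {x₂, x₅, x₆}, {x₃, x₄, x₅}, {x₃, x₄, x₆}, {x₃, x₅, x₆}, {x₄, x₅, x₆}, {x₁, x₂, x₃, x₄}, {x₁, x₂, x₃, x₅}, {x₁, x₂, x₃, x₆}, {x₁, x₂, x₄, x₅}, {x₁, x₂, x₄, x₆}, {x₁, x₂, x₅, x₆}, {x₁, x₃, x₄, x₅}, {x₁, x₃, x₄, x₆}, {x₁, x₃, x₅, x₆}, {x₁, x₄, x₅, x₆}, {x₂, x₃, x₄, x₅}, {x₂, x₃, x₄, x₆}, {x₂, x₃, x₅, x₆}, {x₂, x₄, x₅, x₆}, {x₃, x₄, x₅, x₆}, {x₁, x₂, x₃, x₄, x₅}, {x₁, x₂, x₃, x₄, x₆}, {x₁, x₂, x₃, x₅, x₆}, {x₁, x₂, x₄, x₅, x₆}, {x₁, x₃, x₄, x₅, x₆}, {x₂, x₃, x₄, x₅, x₆}, S }.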